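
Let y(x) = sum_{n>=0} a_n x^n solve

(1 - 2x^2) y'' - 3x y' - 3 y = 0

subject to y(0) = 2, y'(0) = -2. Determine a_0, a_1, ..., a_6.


Ansatz: y(x) = sum_{n>=0} a_n x^n, so y'(x) = sum_{n>=1} n a_n x^(n-1) and y''(x) = sum_{n>=2} n(n-1) a_n x^(n-2).
Substitute into P(x) y'' + Q(x) y' + R(x) y = 0 with P(x) = 1 - 2x^2, Q(x) = -3x, R(x) = -3, and match powers of x.
Initial conditions: a_0 = 2, a_1 = -2.
Setting the coefficient of each power of x to zero and solving order by order (substituting the coefficients already found):
  x^0: 2 a_2 - 3 a_0 = 0  ->  2 a_2 = 3 a_0 = 6  ->  a_2 = 3
  x^1: 6 a_3 - 6 a_1 = 0  ->  6 a_3 = 6 a_1 = -12  ->  a_3 = -2
  x^2: 12 a_4 - 13 a_2 = 0  ->  12 a_4 = 13 a_2 = 39  ->  a_4 = 13/4
  x^3: 20 a_5 - 24 a_3 = 0  ->  20 a_5 = 24 a_3 = -48  ->  a_5 = -12/5
  x^4: 30 a_6 - 39 a_4 = 0  ->  30 a_6 = 39 a_4 = 507/4  ->  a_6 = 169/40
Truncated series: y(x) = 2 - 2 x + 3 x^2 - 2 x^3 + (13/4) x^4 - (12/5) x^5 + (169/40) x^6 + O(x^7).

a_0 = 2; a_1 = -2; a_2 = 3; a_3 = -2; a_4 = 13/4; a_5 = -12/5; a_6 = 169/40


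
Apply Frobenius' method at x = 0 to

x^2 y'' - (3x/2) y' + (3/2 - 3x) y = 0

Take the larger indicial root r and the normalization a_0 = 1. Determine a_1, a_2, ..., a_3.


Write in Frobenius form y'' + (p(x)/x) y' + (q(x)/x^2) y = 0:
  p(x) = -3/2,  q(x) = 3/2 - 3x.
Indicial equation: r(r-1) + (-3/2) r + (3/2) = 0 -> roots r_1 = 3/2, r_2 = 1.
Take r = r_1 = 3/2. Let y(x) = x^r sum_{n>=0} a_n x^n with a_0 = 1.
Substitute y = x^r sum a_n x^n and match x^{r+n}. The recurrence is
  D(n) a_n - 3 a_{n-1} = 0,  where D(n) = (r+n)(r+n-1) + (-3/2)(r+n) + (3/2).
  a_n = 3 / D(n) * a_{n-1}.
Since the indicial polynomial factors as (r - r_1)(r - r_2), D(n) = (r_1 + n - r_1)(r_1 + n - r_2) = n(n + 1/2).
Evaluating step by step (a_0 = 1):
  n = 1: D(1) = 1(1 + 1/2) = 3/2; numerator = 3(1) = 3; a_1 = (3)/(3/2) = 2
  n = 2: D(2) = 2(2 + 1/2) = 5; numerator = 3(2) = 6; a_2 = (6)/(5) = 6/5
  n = 3: D(3) = 3(3 + 1/2) = 21/2; numerator = 3(6/5) = 18/5; a_3 = (18/5)/(21/2) = 12/35

r = 3/2; a_0 = 1; a_1 = 2; a_2 = 6/5; a_3 = 12/35


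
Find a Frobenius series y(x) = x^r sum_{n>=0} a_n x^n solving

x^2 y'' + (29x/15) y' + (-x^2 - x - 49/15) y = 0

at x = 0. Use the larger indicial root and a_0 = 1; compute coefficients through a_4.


Write in Frobenius form y'' + (p(x)/x) y' + (q(x)/x^2) y = 0:
  p(x) = 29/15,  q(x) = -x^2 - x - 49/15.
Indicial equation: r(r-1) + (29/15) r + (-49/15) = 0 -> roots r_1 = 7/5, r_2 = -7/3.
Take r = r_1 = 7/5. Let y(x) = x^r sum_{n>=0} a_n x^n with a_0 = 1.
Substitute y = x^r sum a_n x^n and match x^{r+n}. The recurrence is
  D(n) a_n - 1 a_{n-1} - 1 a_{n-2} = 0,  where D(n) = (r+n)(r+n-1) + (29/15)(r+n) + (-49/15).
  a_n = [1 a_{n-1} + 1 a_{n-2}] / D(n).
Since the indicial polynomial factors as (r - r_1)(r - r_2), D(n) = (r_1 + n - r_1)(r_1 + n - r_2) = n(n + 56/15).
Evaluating step by step (a_0 = 1):
  n = 1: D(1) = 1(1 + 56/15) = 71/15; numerator = 1(1) = 1; a_1 = (1)/(71/15) = 15/71
  n = 2: D(2) = 2(2 + 56/15) = 172/15; numerator = 1(15/71) + 1(1) = 86/71; a_2 = (86/71)/(172/15) = 15/142
  n = 3: D(3) = 3(3 + 56/15) = 101/5; numerator = 1(15/142) + 1(15/71) = 45/142; a_3 = (45/142)/(101/5) = 225/14342
  n = 4: D(4) = 4(4 + 56/15) = 464/15; numerator = 1(225/14342) + 1(15/142) = 870/7171; a_4 = (870/7171)/(464/15) = 225/57368

r = 7/5; a_0 = 1; a_1 = 15/71; a_2 = 15/142; a_3 = 225/14342; a_4 = 225/57368


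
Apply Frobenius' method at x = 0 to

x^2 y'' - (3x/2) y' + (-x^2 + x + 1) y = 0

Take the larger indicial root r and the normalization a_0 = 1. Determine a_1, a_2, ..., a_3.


Write in Frobenius form y'' + (p(x)/x) y' + (q(x)/x^2) y = 0:
  p(x) = -3/2,  q(x) = -x^2 + x + 1.
Indicial equation: r(r-1) + (-3/2) r + (1) = 0 -> roots r_1 = 2, r_2 = 1/2.
Take r = r_1 = 2. Let y(x) = x^r sum_{n>=0} a_n x^n with a_0 = 1.
Substitute y = x^r sum a_n x^n and match x^{r+n}. The recurrence is
  D(n) a_n + 1 a_{n-1} - 1 a_{n-2} = 0,  where D(n) = (r+n)(r+n-1) + (-3/2)(r+n) + (1).
  a_n = [-1 a_{n-1} + 1 a_{n-2}] / D(n).
Since the indicial polynomial factors as (r - r_1)(r - r_2), D(n) = (r_1 + n - r_1)(r_1 + n - r_2) = n(n + 3/2).
Evaluating step by step (a_0 = 1):
  n = 1: D(1) = 1(1 + 3/2) = 5/2; numerator = -1(1) = -1; a_1 = (-1)/(5/2) = -2/5
  n = 2: D(2) = 2(2 + 3/2) = 7; numerator = -1(-2/5) + 1(1) = 7/5; a_2 = (7/5)/(7) = 1/5
  n = 3: D(3) = 3(3 + 3/2) = 27/2; numerator = -1(1/5) + 1(-2/5) = -3/5; a_3 = (-3/5)/(27/2) = -2/45

r = 2; a_0 = 1; a_1 = -2/5; a_2 = 1/5; a_3 = -2/45


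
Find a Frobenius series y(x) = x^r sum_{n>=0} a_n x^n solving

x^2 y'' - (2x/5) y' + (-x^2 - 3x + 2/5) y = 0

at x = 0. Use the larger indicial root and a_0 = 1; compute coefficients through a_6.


Write in Frobenius form y'' + (p(x)/x) y' + (q(x)/x^2) y = 0:
  p(x) = -2/5,  q(x) = -x^2 - 3x + 2/5.
Indicial equation: r(r-1) + (-2/5) r + (2/5) = 0 -> roots r_1 = 1, r_2 = 2/5.
Take r = r_1 = 1. Let y(x) = x^r sum_{n>=0} a_n x^n with a_0 = 1.
Substitute y = x^r sum a_n x^n and match x^{r+n}. The recurrence is
  D(n) a_n - 3 a_{n-1} - 1 a_{n-2} = 0,  where D(n) = (r+n)(r+n-1) + (-2/5)(r+n) + (2/5).
  a_n = [3 a_{n-1} + 1 a_{n-2}] / D(n).
Since the indicial polynomial factors as (r - r_1)(r - r_2), D(n) = (r_1 + n - r_1)(r_1 + n - r_2) = n(n + 3/5).
Evaluating step by step (a_0 = 1):
  n = 1: D(1) = 1(1 + 3/5) = 8/5; numerator = 3(1) = 3; a_1 = (3)/(8/5) = 15/8
  n = 2: D(2) = 2(2 + 3/5) = 26/5; numerator = 3(15/8) + 1(1) = 53/8; a_2 = (53/8)/(26/5) = 265/208
  n = 3: D(3) = 3(3 + 3/5) = 54/5; numerator = 3(265/208) + 1(15/8) = 1185/208; a_3 = (1185/208)/(54/5) = 1975/3744
  n = 4: D(4) = 4(4 + 3/5) = 92/5; numerator = 3(1975/3744) + 1(265/208) = 3565/1248; a_4 = (3565/1248)/(92/5) = 775/4992
  n = 5: D(5) = 5(5 + 3/5) = 28; numerator = 3(775/4992) + 1(1975/3744) = 14875/14976; a_5 = (14875/14976)/(28) = 2125/59904
  n = 6: D(6) = 6(6 + 3/5) = 198/5; numerator = 3(2125/59904) + 1(775/4992) = 5225/19968; a_6 = (5225/19968)/(198/5) = 2375/359424

r = 1; a_0 = 1; a_1 = 15/8; a_2 = 265/208; a_3 = 1975/3744; a_4 = 775/4992; a_5 = 2125/59904; a_6 = 2375/359424


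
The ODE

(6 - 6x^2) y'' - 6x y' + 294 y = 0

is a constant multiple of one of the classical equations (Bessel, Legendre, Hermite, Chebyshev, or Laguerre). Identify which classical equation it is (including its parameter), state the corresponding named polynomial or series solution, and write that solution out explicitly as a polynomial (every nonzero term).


All three coefficients share the factor 6; dividing through by 6 gives  (1 - x^2) y'' - x y' + 49 y = 0.
This matches the Chebyshev equation (1 - x^2) y'' - x y' + n^2 y = 0 (note the -x y' term, not -2x y') with n^2 = 49, so n = 7; the polynomial solution is T_7(x).
With y = sum_k a_k x^k, matching x^k gives (k+2)(k+1) a_{k+2} = (k^2 - n^2) a_k = (k - 7)(k + 7) a_k. The right side vanishes at k = 7, so the series with the parity of 7 terminates at degree 7.
Standard normalization: leading coefficient of T_n is 2^(n-1), so a_7 = 2^6 = 64. Work downward with a_k = (k+1)(k+2) a_{k+2} / ((k - 7)(k + 7)):
  a_5 = (6)(7)(64) / ((5 - 7)(5 + 7)) = 2688/(-24) = -112
  a_3 = (4)(5)(-112) / ((3 - 7)(3 + 7)) = -2240/(-40) = 56
  a_1 = (2)(3)(56) / ((1 - 7)(1 + 7)) = 336/(-48) = -7
Hence T_7(x) = 64 x^7 - 112 x^5 + 56 x^3 - 7 x.

T_7(x); series = 64 x^7 - 112 x^5 + 56 x^3 - 7 x


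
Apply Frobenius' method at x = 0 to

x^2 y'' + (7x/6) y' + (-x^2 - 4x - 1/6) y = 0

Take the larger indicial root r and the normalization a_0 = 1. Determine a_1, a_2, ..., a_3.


Write in Frobenius form y'' + (p(x)/x) y' + (q(x)/x^2) y = 0:
  p(x) = 7/6,  q(x) = -x^2 - 4x - 1/6.
Indicial equation: r(r-1) + (7/6) r + (-1/6) = 0 -> roots r_1 = 1/3, r_2 = -1/2.
Take r = r_1 = 1/3. Let y(x) = x^r sum_{n>=0} a_n x^n with a_0 = 1.
Substitute y = x^r sum a_n x^n and match x^{r+n}. The recurrence is
  D(n) a_n - 4 a_{n-1} - 1 a_{n-2} = 0,  where D(n) = (r+n)(r+n-1) + (7/6)(r+n) + (-1/6).
  a_n = [4 a_{n-1} + 1 a_{n-2}] / D(n).
Since the indicial polynomial factors as (r - r_1)(r - r_2), D(n) = (r_1 + n - r_1)(r_1 + n - r_2) = n(n + 5/6).
Evaluating step by step (a_0 = 1):
  n = 1: D(1) = 1(1 + 5/6) = 11/6; numerator = 4(1) = 4; a_1 = (4)/(11/6) = 24/11
  n = 2: D(2) = 2(2 + 5/6) = 17/3; numerator = 4(24/11) + 1(1) = 107/11; a_2 = (107/11)/(17/3) = 321/187
  n = 3: D(3) = 3(3 + 5/6) = 23/2; numerator = 4(321/187) + 1(24/11) = 1692/187; a_3 = (1692/187)/(23/2) = 3384/4301

r = 1/3; a_0 = 1; a_1 = 24/11; a_2 = 321/187; a_3 = 3384/4301


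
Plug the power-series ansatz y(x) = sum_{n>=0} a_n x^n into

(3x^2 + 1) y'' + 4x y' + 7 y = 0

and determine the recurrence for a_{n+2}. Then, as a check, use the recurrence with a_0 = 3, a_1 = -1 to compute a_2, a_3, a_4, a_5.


Substitute y = sum_n a_n x^n.
(1 + 3 x^2) y'' contributes (n+2)(n+1) a_{n+2} + 3 n(n-1) a_n at x^n.
4 x y'(x) contributes 4 n a_n at x^n.
7 y(x) contributes 7 a_n at x^n.
Matching x^n: (n+2)(n+1) a_{n+2} + (3 n(n-1) + 4 n + 7) a_n = 0.
Thus a_{n+2} = (-3 n(n-1) - 4 n - 7) / ((n+1)(n+2)) * a_n.

Check with a_0 = 3, a_1 = -1 (apply the recurrence for n = 0, 1, 2, 3): a_0 = 3, a_1 = -1, a_2 = -21/2, a_3 = 11/6, a_4 = 147/8, a_5 = -407/120.

a_(n+2) = (-3 n(n-1) - 4 n - 7) / ((n+1)(n+2)) * a_n; check: a_0 = 3, a_1 = -1, a_2 = -21/2, a_3 = 11/6, a_4 = 147/8, a_5 = -407/120


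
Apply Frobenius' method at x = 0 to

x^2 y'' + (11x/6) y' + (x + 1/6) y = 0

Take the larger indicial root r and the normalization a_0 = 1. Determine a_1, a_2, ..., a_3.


Write in Frobenius form y'' + (p(x)/x) y' + (q(x)/x^2) y = 0:
  p(x) = 11/6,  q(x) = x + 1/6.
Indicial equation: r(r-1) + (11/6) r + (1/6) = 0 -> roots r_1 = -1/3, r_2 = -1/2.
Take r = r_1 = -1/3. Let y(x) = x^r sum_{n>=0} a_n x^n with a_0 = 1.
Substitute y = x^r sum a_n x^n and match x^{r+n}. The recurrence is
  D(n) a_n + 1 a_{n-1} = 0,  where D(n) = (r+n)(r+n-1) + (11/6)(r+n) + (1/6).
  a_n = -1 / D(n) * a_{n-1}.
Since the indicial polynomial factors as (r - r_1)(r - r_2), D(n) = (r_1 + n - r_1)(r_1 + n - r_2) = n(n + 1/6).
Evaluating step by step (a_0 = 1):
  n = 1: D(1) = 1(1 + 1/6) = 7/6; numerator = -1(1) = -1; a_1 = (-1)/(7/6) = -6/7
  n = 2: D(2) = 2(2 + 1/6) = 13/3; numerator = -1(-6/7) = 6/7; a_2 = (6/7)/(13/3) = 18/91
  n = 3: D(3) = 3(3 + 1/6) = 19/2; numerator = -1(18/91) = -18/91; a_3 = (-18/91)/(19/2) = -36/1729

r = -1/3; a_0 = 1; a_1 = -6/7; a_2 = 18/91; a_3 = -36/1729


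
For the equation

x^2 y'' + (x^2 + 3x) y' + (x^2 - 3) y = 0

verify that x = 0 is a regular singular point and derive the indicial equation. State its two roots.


Divide by x^2 to reach normal form y'' + P_1(x) y' + P_2(x) y = 0 with P_1(x) = 1 + 3/x and P_2(x) = 1 - 3/x^2.
x = 0 is a singular point because the y'-coefficient 1 + 3/x has a pole at x = 0 and the y-coefficient 1 - 3/x^2 has a pole at x = 0.
It is a regular singular point because x P_1(x) = p(x) = x + 3 and x^2 P_2(x) = q(x) = x^2 - 3 are polynomials, hence analytic at x = 0.
p(0) = 3,  q(0) = -3.
Indicial equation: r(r-1) + p(0) r + q(0) = 0, i.e. r^2 + (p(0) - 1) r + q(0) = 0, i.e. r^2 + 2 r - 3 = 0.
Discriminant: (2)^2 - 4(-3) = 16, so r = (-2 ± 4)/2.
Solving: r_1 = 1, r_2 = -3.

indicial: r^2 + 2 r - 3 = 0; roots r_1 = 1, r_2 = -3


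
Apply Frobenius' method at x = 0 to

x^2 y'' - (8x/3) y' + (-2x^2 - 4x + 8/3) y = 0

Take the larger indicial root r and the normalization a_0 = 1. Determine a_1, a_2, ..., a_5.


Write in Frobenius form y'' + (p(x)/x) y' + (q(x)/x^2) y = 0:
  p(x) = -8/3,  q(x) = -2x^2 - 4x + 8/3.
Indicial equation: r(r-1) + (-8/3) r + (8/3) = 0 -> roots r_1 = 8/3, r_2 = 1.
Take r = r_1 = 8/3. Let y(x) = x^r sum_{n>=0} a_n x^n with a_0 = 1.
Substitute y = x^r sum a_n x^n and match x^{r+n}. The recurrence is
  D(n) a_n - 4 a_{n-1} - 2 a_{n-2} = 0,  where D(n) = (r+n)(r+n-1) + (-8/3)(r+n) + (8/3).
  a_n = [4 a_{n-1} + 2 a_{n-2}] / D(n).
Since the indicial polynomial factors as (r - r_1)(r - r_2), D(n) = (r_1 + n - r_1)(r_1 + n - r_2) = n(n + 5/3).
Evaluating step by step (a_0 = 1):
  n = 1: D(1) = 1(1 + 5/3) = 8/3; numerator = 4(1) = 4; a_1 = (4)/(8/3) = 3/2
  n = 2: D(2) = 2(2 + 5/3) = 22/3; numerator = 4(3/2) + 2(1) = 8; a_2 = (8)/(22/3) = 12/11
  n = 3: D(3) = 3(3 + 5/3) = 14; numerator = 4(12/11) + 2(3/2) = 81/11; a_3 = (81/11)/(14) = 81/154
  n = 4: D(4) = 4(4 + 5/3) = 68/3; numerator = 4(81/154) + 2(12/11) = 30/7; a_4 = (30/7)/(68/3) = 45/238
  n = 5: D(5) = 5(5 + 5/3) = 100/3; numerator = 4(45/238) + 2(81/154) = 2367/1309; a_5 = (2367/1309)/(100/3) = 7101/130900

r = 8/3; a_0 = 1; a_1 = 3/2; a_2 = 12/11; a_3 = 81/154; a_4 = 45/238; a_5 = 7101/130900


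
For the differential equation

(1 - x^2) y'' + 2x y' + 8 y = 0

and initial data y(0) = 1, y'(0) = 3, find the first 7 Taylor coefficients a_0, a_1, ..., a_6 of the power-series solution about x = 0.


Ansatz: y(x) = sum_{n>=0} a_n x^n, so y'(x) = sum_{n>=1} n a_n x^(n-1) and y''(x) = sum_{n>=2} n(n-1) a_n x^(n-2).
Substitute into P(x) y'' + Q(x) y' + R(x) y = 0 with P(x) = 1 - x^2, Q(x) = 2x, R(x) = 8, and match powers of x.
Initial conditions: a_0 = 1, a_1 = 3.
Setting the coefficient of each power of x to zero and solving order by order (substituting the coefficients already found):
  x^0: 2 a_2 + 8 a_0 = 0  ->  2 a_2 = -8 a_0 = -8  ->  a_2 = -4
  x^1: 6 a_3 + 10 a_1 = 0  ->  6 a_3 = -10 a_1 = -30  ->  a_3 = -5
  x^2: 12 a_4 + 10 a_2 = 0  ->  12 a_4 = -10 a_2 = 40  ->  a_4 = 10/3
  x^3: 20 a_5 + 8 a_3 = 0  ->  20 a_5 = -8 a_3 = 40  ->  a_5 = 2
  x^4: 30 a_6 + 4 a_4 = 0  ->  30 a_6 = -4 a_4 = -40/3  ->  a_6 = -4/9
Truncated series: y(x) = 1 + 3 x - 4 x^2 - 5 x^3 + (10/3) x^4 + 2 x^5 - (4/9) x^6 + O(x^7).

a_0 = 1; a_1 = 3; a_2 = -4; a_3 = -5; a_4 = 10/3; a_5 = 2; a_6 = -4/9


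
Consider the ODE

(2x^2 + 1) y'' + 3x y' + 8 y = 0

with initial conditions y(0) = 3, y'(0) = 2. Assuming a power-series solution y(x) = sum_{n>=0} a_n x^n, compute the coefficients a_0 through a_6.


Ansatz: y(x) = sum_{n>=0} a_n x^n, so y'(x) = sum_{n>=1} n a_n x^(n-1) and y''(x) = sum_{n>=2} n(n-1) a_n x^(n-2).
Substitute into P(x) y'' + Q(x) y' + R(x) y = 0 with P(x) = 2x^2 + 1, Q(x) = 3x, R(x) = 8, and match powers of x.
Initial conditions: a_0 = 3, a_1 = 2.
Setting the coefficient of each power of x to zero and solving order by order (substituting the coefficients already found):
  x^0: 2 a_2 + 8 a_0 = 0  ->  2 a_2 = -8 a_0 = -24  ->  a_2 = -12
  x^1: 6 a_3 + 11 a_1 = 0  ->  6 a_3 = -11 a_1 = -22  ->  a_3 = -11/3
  x^2: 12 a_4 + 18 a_2 = 0  ->  12 a_4 = -18 a_2 = 216  ->  a_4 = 18
  x^3: 20 a_5 + 29 a_3 = 0  ->  20 a_5 = -29 a_3 = 319/3  ->  a_5 = 319/60
  x^4: 30 a_6 + 44 a_4 = 0  ->  30 a_6 = -44 a_4 = -792  ->  a_6 = -132/5
Truncated series: y(x) = 3 + 2 x - 12 x^2 - (11/3) x^3 + 18 x^4 + (319/60) x^5 - (132/5) x^6 + O(x^7).

a_0 = 3; a_1 = 2; a_2 = -12; a_3 = -11/3; a_4 = 18; a_5 = 319/60; a_6 = -132/5


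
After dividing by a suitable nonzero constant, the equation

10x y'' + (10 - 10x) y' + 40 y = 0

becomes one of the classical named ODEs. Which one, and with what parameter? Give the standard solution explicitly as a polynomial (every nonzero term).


All three coefficients share the factor 10; dividing through by 10 gives  x y'' + (1 - x) y' + 4 y = 0.
This matches the Laguerre equation x y'' + (1 - x) y' + n y = 0 with n = 4; the polynomial solution is L_4(x).
With y = sum_k a_k x^k, matching x^k gives (k+1)k a_{k+1} + (k+1) a_{k+1} - k a_k + n a_k = 0, i.e. (k+1)^2 a_{k+1} = (k - n) a_k = (k - 4) a_k. The right side vanishes at k = 4, so the series terminates at degree 4.
Standard normalization L_n(0) = 1 gives a_0 = 1. Work upward with a_{k+1} = (k - 4) a_k / (k+1)^2:
  a_1 = (0 - 4)(1) / 1^2 = -4/1 = -4
  a_2 = (1 - 4)(-4) / 2^2 = 12/4 = 3
  a_3 = (2 - 4)(3) / 3^2 = -6/9 = -2/3
  a_4 = (3 - 4)(-2/3) / 4^2 = (2/3)/16 = 1/24
Hence L_4(x) = x^4/24 - 2 x^3/3 + 3 x^2 - 4 x + 1.

L_4(x); series = x^4/24 - 2 x^3/3 + 3 x^2 - 4 x + 1


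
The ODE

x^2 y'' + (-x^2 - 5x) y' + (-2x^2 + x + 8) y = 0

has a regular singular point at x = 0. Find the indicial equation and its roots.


Divide by x^2 to reach normal form y'' + P_1(x) y' + P_2(x) y = 0 with P_1(x) = -1 - 5/x and P_2(x) = -2 + 1/x + 8/x^2.
x = 0 is a singular point because the y'-coefficient -1 - 5/x has a pole at x = 0 and the y-coefficient -2 + 1/x + 8/x^2 has a pole at x = 0.
It is a regular singular point because x P_1(x) = p(x) = -x - 5 and x^2 P_2(x) = q(x) = -2x^2 + x + 8 are polynomials, hence analytic at x = 0.
p(0) = -5,  q(0) = 8.
Indicial equation: r(r-1) + p(0) r + q(0) = 0, i.e. r^2 + (p(0) - 1) r + q(0) = 0, i.e. r^2 - 6 r + 8 = 0.
Discriminant: (-6)^2 - 4(8) = 4, so r = (6 ± 2)/2.
Solving: r_1 = 4, r_2 = 2.

indicial: r^2 - 6 r + 8 = 0; roots r_1 = 4, r_2 = 2


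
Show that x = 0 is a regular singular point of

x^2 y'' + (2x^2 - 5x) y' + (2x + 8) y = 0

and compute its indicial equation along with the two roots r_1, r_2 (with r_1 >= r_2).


Divide by x^2 to reach normal form y'' + P_1(x) y' + P_2(x) y = 0 with P_1(x) = 2 - 5/x and P_2(x) = 2/x + 8/x^2.
x = 0 is a singular point because the y'-coefficient 2 - 5/x has a pole at x = 0 and the y-coefficient 2/x + 8/x^2 has a pole at x = 0.
It is a regular singular point because x P_1(x) = p(x) = 2x - 5 and x^2 P_2(x) = q(x) = 2x + 8 are polynomials, hence analytic at x = 0.
p(0) = -5,  q(0) = 8.
Indicial equation: r(r-1) + p(0) r + q(0) = 0, i.e. r^2 + (p(0) - 1) r + q(0) = 0, i.e. r^2 - 6 r + 8 = 0.
Discriminant: (-6)^2 - 4(8) = 4, so r = (6 ± 2)/2.
Solving: r_1 = 4, r_2 = 2.

indicial: r^2 - 6 r + 8 = 0; roots r_1 = 4, r_2 = 2


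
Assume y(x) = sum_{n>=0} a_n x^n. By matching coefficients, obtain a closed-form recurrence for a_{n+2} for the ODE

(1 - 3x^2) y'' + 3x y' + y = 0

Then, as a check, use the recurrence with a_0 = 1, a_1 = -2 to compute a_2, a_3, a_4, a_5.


Substitute y = sum_n a_n x^n.
(1 - 3 x^2) y'' contributes (n+2)(n+1) a_{n+2} - 3 n(n-1) a_n at x^n.
3 x y'(x) contributes 3 n a_n at x^n.
y(x) contributes 1 a_n at x^n.
Matching x^n: (n+2)(n+1) a_{n+2} + (-3 n(n-1) + 3 n + 1) a_n = 0.
Thus a_{n+2} = (3 n(n-1) - 3 n - 1) / ((n+1)(n+2)) * a_n.

Check with a_0 = 1, a_1 = -2 (apply the recurrence for n = 0, 1, 2, 3): a_0 = 1, a_1 = -2, a_2 = -1/2, a_3 = 4/3, a_4 = 1/24, a_5 = 8/15.

a_(n+2) = (3 n(n-1) - 3 n - 1) / ((n+1)(n+2)) * a_n; check: a_0 = 1, a_1 = -2, a_2 = -1/2, a_3 = 4/3, a_4 = 1/24, a_5 = 8/15


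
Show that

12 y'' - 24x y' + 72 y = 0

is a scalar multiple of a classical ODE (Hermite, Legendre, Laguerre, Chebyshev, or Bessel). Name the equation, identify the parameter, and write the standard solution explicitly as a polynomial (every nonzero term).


All three coefficients share the factor 12; dividing through by 12 gives  y'' - 2x y' + 6 y = 0.
This matches the Hermite equation y'' - 2x y' + 2n y = 0 with 2n = 6, so n = 3; the polynomial solution is H_3(x).
With y = sum_k a_k x^k, matching x^k gives (k+2)(k+1) a_{k+2} = 2(k - n) a_k = 2(k - 3) a_k. The right side vanishes at k = 3, so the series with the parity of 3 terminates at degree 3.
Standard normalization: leading coefficient of H_n is 2^n, so a_3 = 2^3 = 8. Work downward with a_k = (k+1)(k+2) a_{k+2} / (2(k - n)):
  a_1 = (2)(3)(8) / (2(1 - 3)) = 48/(-4) = -12
Hence H_3(x) = 8 x^3 - 12 x.

H_3(x); series = 8 x^3 - 12 x


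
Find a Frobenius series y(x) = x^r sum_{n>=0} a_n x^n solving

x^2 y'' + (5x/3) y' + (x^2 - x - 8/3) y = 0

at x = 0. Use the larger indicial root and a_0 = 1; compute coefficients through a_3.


Write in Frobenius form y'' + (p(x)/x) y' + (q(x)/x^2) y = 0:
  p(x) = 5/3,  q(x) = x^2 - x - 8/3.
Indicial equation: r(r-1) + (5/3) r + (-8/3) = 0 -> roots r_1 = 4/3, r_2 = -2.
Take r = r_1 = 4/3. Let y(x) = x^r sum_{n>=0} a_n x^n with a_0 = 1.
Substitute y = x^r sum a_n x^n and match x^{r+n}. The recurrence is
  D(n) a_n - 1 a_{n-1} + 1 a_{n-2} = 0,  where D(n) = (r+n)(r+n-1) + (5/3)(r+n) + (-8/3).
  a_n = [1 a_{n-1} - 1 a_{n-2}] / D(n).
Since the indicial polynomial factors as (r - r_1)(r - r_2), D(n) = (r_1 + n - r_1)(r_1 + n - r_2) = n(n + 10/3).
Evaluating step by step (a_0 = 1):
  n = 1: D(1) = 1(1 + 10/3) = 13/3; numerator = 1(1) = 1; a_1 = (1)/(13/3) = 3/13
  n = 2: D(2) = 2(2 + 10/3) = 32/3; numerator = 1(3/13) - 1(1) = -10/13; a_2 = (-10/13)/(32/3) = -15/208
  n = 3: D(3) = 3(3 + 10/3) = 19; numerator = 1(-15/208) - 1(3/13) = -63/208; a_3 = (-63/208)/(19) = -63/3952

r = 4/3; a_0 = 1; a_1 = 3/13; a_2 = -15/208; a_3 = -63/3952


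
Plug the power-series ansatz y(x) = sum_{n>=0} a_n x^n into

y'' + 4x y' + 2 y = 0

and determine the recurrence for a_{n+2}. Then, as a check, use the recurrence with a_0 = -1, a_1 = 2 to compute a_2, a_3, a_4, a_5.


Substitute y = sum_n a_n x^n.
y''(x) has coefficient (n+2)(n+1) a_{n+2} at x^n;
4 x y'(x) has coefficient 4 n a_n at x^n (shift);
2 y(x) has coefficient 2 a_n at x^n.
Matching x^n: (n+2)(n+1) a_{n+2} + (4n + 2) a_n = 0.
Thus a_{n+2} = (-4n - 2) / ((n+1)(n+2)) * a_n.

Check with a_0 = -1, a_1 = 2 (apply the recurrence for n = 0, 1, 2, 3): a_0 = -1, a_1 = 2, a_2 = 1, a_3 = -2, a_4 = -5/6, a_5 = 7/5.

a_(n+2) = (-4n - 2) / ((n+1)(n+2)) * a_n; check: a_0 = -1, a_1 = 2, a_2 = 1, a_3 = -2, a_4 = -5/6, a_5 = 7/5


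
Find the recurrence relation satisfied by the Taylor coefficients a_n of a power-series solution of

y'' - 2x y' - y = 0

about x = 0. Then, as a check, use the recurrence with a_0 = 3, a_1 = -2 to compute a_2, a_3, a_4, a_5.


Substitute y = sum_n a_n x^n.
y''(x) has coefficient (n+2)(n+1) a_{n+2} at x^n;
-2 x y'(x) has coefficient -2 n a_n at x^n (shift);
-y(x) has coefficient -1 a_n at x^n.
Matching x^n: (n+2)(n+1) a_{n+2} + (-2n - 1) a_n = 0.
Thus a_{n+2} = (2n + 1) / ((n+1)(n+2)) * a_n.

Check with a_0 = 3, a_1 = -2 (apply the recurrence for n = 0, 1, 2, 3): a_0 = 3, a_1 = -2, a_2 = 3/2, a_3 = -1, a_4 = 5/8, a_5 = -7/20.

a_(n+2) = (2n + 1) / ((n+1)(n+2)) * a_n; check: a_0 = 3, a_1 = -2, a_2 = 3/2, a_3 = -1, a_4 = 5/8, a_5 = -7/20


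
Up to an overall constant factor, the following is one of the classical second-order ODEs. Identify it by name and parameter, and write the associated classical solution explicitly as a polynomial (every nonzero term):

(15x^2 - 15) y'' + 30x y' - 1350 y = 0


All three coefficients share the factor -15; dividing through by -15 gives  (1 - x^2) y'' - 2x y' + 90 y = 0.
This matches the Legendre equation (1 - x^2) y'' - 2x y' + n(n+1) y = 0 (note the -2x y' term) with n(n+1) = 90, so n = 9; the polynomial solution is P_9(x).
With y = sum_k a_k x^k, matching x^k gives (k+2)(k+1) a_{k+2} = [k(k+1) - n(n+1)] a_k = (k - 9)(k + 10) a_k. The right side vanishes at k = 9, so the series with the parity of 9 terminates at degree 9.
Standard normalization (P_n(1) = 1): leading coefficient (2n)!/(2^n (n!)^2) = 6402373705728000/(512*131681894400) = 12155/128, so a_9 = 12155/128. Work downward with a_k = (k+1)(k+2) a_{k+2} / ((k - 9)(k + 10)):
  a_7 = (8)(9)(12155/128) / ((7 - 9)(7 + 10)) = (109395/16)/(-34) = -6435/32
  a_5 = (6)(7)(-6435/32) / ((5 - 9)(5 + 10)) = (-135135/16)/(-60) = 9009/64
  a_3 = (4)(5)(9009/64) / ((3 - 9)(3 + 10)) = (45045/16)/(-78) = -1155/32
  a_1 = (2)(3)(-1155/32) / ((1 - 9)(1 + 10)) = (-3465/16)/(-88) = 315/128
Hence P_9(x) = 12155 x^9/128 - 6435 x^7/32 + 9009 x^5/64 - 1155 x^3/32 + 315 x/128.

P_9(x); series = 12155 x^9/128 - 6435 x^7/32 + 9009 x^5/64 - 1155 x^3/32 + 315 x/128


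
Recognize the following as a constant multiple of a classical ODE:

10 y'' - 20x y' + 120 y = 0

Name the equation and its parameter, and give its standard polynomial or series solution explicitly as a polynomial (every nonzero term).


All three coefficients share the factor 10; dividing through by 10 gives  y'' - 2x y' + 12 y = 0.
This matches the Hermite equation y'' - 2x y' + 2n y = 0 with 2n = 12, so n = 6; the polynomial solution is H_6(x).
With y = sum_k a_k x^k, matching x^k gives (k+2)(k+1) a_{k+2} = 2(k - n) a_k = 2(k - 6) a_k. The right side vanishes at k = 6, so the series with the parity of 6 terminates at degree 6.
Standard normalization: leading coefficient of H_n is 2^n, so a_6 = 2^6 = 64. Work downward with a_k = (k+1)(k+2) a_{k+2} / (2(k - n)):
  a_4 = (5)(6)(64) / (2(4 - 6)) = 1920/(-4) = -480
  a_2 = (3)(4)(-480) / (2(2 - 6)) = -5760/(-8) = 720
  a_0 = (1)(2)(720) / (2(0 - 6)) = 1440/(-12) = -120
Hence H_6(x) = 64 x^6 - 480 x^4 + 720 x^2 - 120.

H_6(x); series = 64 x^6 - 480 x^4 + 720 x^2 - 120


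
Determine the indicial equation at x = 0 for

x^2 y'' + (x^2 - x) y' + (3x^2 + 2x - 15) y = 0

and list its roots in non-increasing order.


Divide by x^2 to reach normal form y'' + P_1(x) y' + P_2(x) y = 0 with P_1(x) = 1 - 1/x and P_2(x) = 3 + 2/x - 15/x^2.
x = 0 is a singular point because the y'-coefficient 1 - 1/x has a pole at x = 0 and the y-coefficient 3 + 2/x - 15/x^2 has a pole at x = 0.
It is a regular singular point because x P_1(x) = p(x) = x - 1 and x^2 P_2(x) = q(x) = 3x^2 + 2x - 15 are polynomials, hence analytic at x = 0.
p(0) = -1,  q(0) = -15.
Indicial equation: r(r-1) + p(0) r + q(0) = 0, i.e. r^2 + (p(0) - 1) r + q(0) = 0, i.e. r^2 - 2 r - 15 = 0.
Discriminant: (-2)^2 - 4(-15) = 64, so r = (2 ± 8)/2.
Solving: r_1 = 5, r_2 = -3.

indicial: r^2 - 2 r - 15 = 0; roots r_1 = 5, r_2 = -3


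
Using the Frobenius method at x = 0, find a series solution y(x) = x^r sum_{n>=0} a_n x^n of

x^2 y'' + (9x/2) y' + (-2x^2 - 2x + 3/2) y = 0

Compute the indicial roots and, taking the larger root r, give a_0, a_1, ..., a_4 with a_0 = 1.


Write in Frobenius form y'' + (p(x)/x) y' + (q(x)/x^2) y = 0:
  p(x) = 9/2,  q(x) = -2x^2 - 2x + 3/2.
Indicial equation: r(r-1) + (9/2) r + (3/2) = 0 -> roots r_1 = -1/2, r_2 = -3.
Take r = r_1 = -1/2. Let y(x) = x^r sum_{n>=0} a_n x^n with a_0 = 1.
Substitute y = x^r sum a_n x^n and match x^{r+n}. The recurrence is
  D(n) a_n - 2 a_{n-1} - 2 a_{n-2} = 0,  where D(n) = (r+n)(r+n-1) + (9/2)(r+n) + (3/2).
  a_n = [2 a_{n-1} + 2 a_{n-2}] / D(n).
Since the indicial polynomial factors as (r - r_1)(r - r_2), D(n) = (r_1 + n - r_1)(r_1 + n - r_2) = n(n + 5/2).
Evaluating step by step (a_0 = 1):
  n = 1: D(1) = 1(1 + 5/2) = 7/2; numerator = 2(1) = 2; a_1 = (2)/(7/2) = 4/7
  n = 2: D(2) = 2(2 + 5/2) = 9; numerator = 2(4/7) + 2(1) = 22/7; a_2 = (22/7)/(9) = 22/63
  n = 3: D(3) = 3(3 + 5/2) = 33/2; numerator = 2(22/63) + 2(4/7) = 116/63; a_3 = (116/63)/(33/2) = 232/2079
  n = 4: D(4) = 4(4 + 5/2) = 26; numerator = 2(232/2079) + 2(22/63) = 1916/2079; a_4 = (1916/2079)/(26) = 958/27027

r = -1/2; a_0 = 1; a_1 = 4/7; a_2 = 22/63; a_3 = 232/2079; a_4 = 958/27027


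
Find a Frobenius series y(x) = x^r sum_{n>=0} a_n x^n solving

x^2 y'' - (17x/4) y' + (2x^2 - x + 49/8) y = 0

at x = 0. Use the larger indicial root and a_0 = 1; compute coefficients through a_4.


Write in Frobenius form y'' + (p(x)/x) y' + (q(x)/x^2) y = 0:
  p(x) = -17/4,  q(x) = 2x^2 - x + 49/8.
Indicial equation: r(r-1) + (-17/4) r + (49/8) = 0 -> roots r_1 = 7/2, r_2 = 7/4.
Take r = r_1 = 7/2. Let y(x) = x^r sum_{n>=0} a_n x^n with a_0 = 1.
Substitute y = x^r sum a_n x^n and match x^{r+n}. The recurrence is
  D(n) a_n - 1 a_{n-1} + 2 a_{n-2} = 0,  where D(n) = (r+n)(r+n-1) + (-17/4)(r+n) + (49/8).
  a_n = [1 a_{n-1} - 2 a_{n-2}] / D(n).
Since the indicial polynomial factors as (r - r_1)(r - r_2), D(n) = (r_1 + n - r_1)(r_1 + n - r_2) = n(n + 7/4).
Evaluating step by step (a_0 = 1):
  n = 1: D(1) = 1(1 + 7/4) = 11/4; numerator = 1(1) = 1; a_1 = (1)/(11/4) = 4/11
  n = 2: D(2) = 2(2 + 7/4) = 15/2; numerator = 1(4/11) - 2(1) = -18/11; a_2 = (-18/11)/(15/2) = -12/55
  n = 3: D(3) = 3(3 + 7/4) = 57/4; numerator = 1(-12/55) - 2(4/11) = -52/55; a_3 = (-52/55)/(57/4) = -208/3135
  n = 4: D(4) = 4(4 + 7/4) = 23; numerator = 1(-208/3135) - 2(-12/55) = 232/627; a_4 = (232/627)/(23) = 232/14421

r = 7/2; a_0 = 1; a_1 = 4/11; a_2 = -12/55; a_3 = -208/3135; a_4 = 232/14421


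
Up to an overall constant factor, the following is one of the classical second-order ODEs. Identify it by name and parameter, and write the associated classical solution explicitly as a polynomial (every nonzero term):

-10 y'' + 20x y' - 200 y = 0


All three coefficients share the factor -10; dividing through by -10 gives  y'' - 2x y' + 20 y = 0.
This matches the Hermite equation y'' - 2x y' + 2n y = 0 with 2n = 20, so n = 10; the polynomial solution is H_10(x).
With y = sum_k a_k x^k, matching x^k gives (k+2)(k+1) a_{k+2} = 2(k - n) a_k = 2(k - 10) a_k. The right side vanishes at k = 10, so the series with the parity of 10 terminates at degree 10.
Standard normalization: leading coefficient of H_n is 2^n, so a_10 = 2^10 = 1024. Work downward with a_k = (k+1)(k+2) a_{k+2} / (2(k - n)):
  a_8 = (9)(10)(1024) / (2(8 - 10)) = 92160/(-4) = -23040
  a_6 = (7)(8)(-23040) / (2(6 - 10)) = -1290240/(-8) = 161280
  a_4 = (5)(6)(161280) / (2(4 - 10)) = 4838400/(-12) = -403200
  a_2 = (3)(4)(-403200) / (2(2 - 10)) = -4838400/(-16) = 302400
  a_0 = (1)(2)(302400) / (2(0 - 10)) = 604800/(-20) = -30240
Hence H_10(x) = 1024 x^10 - 23040 x^8 + 161280 x^6 - 403200 x^4 + 302400 x^2 - 30240.

H_10(x); series = 1024 x^10 - 23040 x^8 + 161280 x^6 - 403200 x^4 + 302400 x^2 - 30240


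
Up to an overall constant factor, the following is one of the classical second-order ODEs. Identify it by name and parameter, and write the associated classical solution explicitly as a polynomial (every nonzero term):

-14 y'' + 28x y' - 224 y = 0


All three coefficients share the factor -14; dividing through by -14 gives  y'' - 2x y' + 16 y = 0.
This matches the Hermite equation y'' - 2x y' + 2n y = 0 with 2n = 16, so n = 8; the polynomial solution is H_8(x).
With y = sum_k a_k x^k, matching x^k gives (k+2)(k+1) a_{k+2} = 2(k - n) a_k = 2(k - 8) a_k. The right side vanishes at k = 8, so the series with the parity of 8 terminates at degree 8.
Standard normalization: leading coefficient of H_n is 2^n, so a_8 = 2^8 = 256. Work downward with a_k = (k+1)(k+2) a_{k+2} / (2(k - n)):
  a_6 = (7)(8)(256) / (2(6 - 8)) = 14336/(-4) = -3584
  a_4 = (5)(6)(-3584) / (2(4 - 8)) = -107520/(-8) = 13440
  a_2 = (3)(4)(13440) / (2(2 - 8)) = 161280/(-12) = -13440
  a_0 = (1)(2)(-13440) / (2(0 - 8)) = -26880/(-16) = 1680
Hence H_8(x) = 256 x^8 - 3584 x^6 + 13440 x^4 - 13440 x^2 + 1680.

H_8(x); series = 256 x^8 - 3584 x^6 + 13440 x^4 - 13440 x^2 + 1680


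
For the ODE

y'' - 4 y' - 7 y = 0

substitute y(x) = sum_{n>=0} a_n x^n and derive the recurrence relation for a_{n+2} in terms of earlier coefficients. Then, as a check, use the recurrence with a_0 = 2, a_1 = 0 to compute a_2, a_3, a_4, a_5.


Substitute y = sum_n a_n x^n.
y''(x) has coefficient (n+2)(n+1) a_{n+2} at x^n;
-4 y'(x) has coefficient -4 (n+1) a_{n+1} at x^n;
-7 y(x) has coefficient -7 a_n at x^n.
Matching x^n: (n+2)(n+1) a_{n+2} - 4 (n+1) a_{n+1} - 7 a_n = 0.
Thus a_{n+2} = [4 (n+1) a_{n+1} + 7 a_n] / ((n+1)(n+2)).

Check with a_0 = 2, a_1 = 0 (apply the recurrence for n = 0, 1, 2, 3): a_0 = 2, a_1 = 0, a_2 = 7, a_3 = 28/3, a_4 = 161/12, a_5 = 14.

a_(n+2) = [4 (n+1) a_(n+1) + 7 a_n] / ((n+1)(n+2)); check: a_0 = 2, a_1 = 0, a_2 = 7, a_3 = 28/3, a_4 = 161/12, a_5 = 14


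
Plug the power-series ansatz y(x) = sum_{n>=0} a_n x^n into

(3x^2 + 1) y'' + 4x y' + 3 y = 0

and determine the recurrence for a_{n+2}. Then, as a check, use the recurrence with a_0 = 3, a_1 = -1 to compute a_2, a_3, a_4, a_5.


Substitute y = sum_n a_n x^n.
(1 + 3 x^2) y'' contributes (n+2)(n+1) a_{n+2} + 3 n(n-1) a_n at x^n.
4 x y'(x) contributes 4 n a_n at x^n.
3 y(x) contributes 3 a_n at x^n.
Matching x^n: (n+2)(n+1) a_{n+2} + (3 n(n-1) + 4 n + 3) a_n = 0.
Thus a_{n+2} = (-3 n(n-1) - 4 n - 3) / ((n+1)(n+2)) * a_n.

Check with a_0 = 3, a_1 = -1 (apply the recurrence for n = 0, 1, 2, 3): a_0 = 3, a_1 = -1, a_2 = -9/2, a_3 = 7/6, a_4 = 51/8, a_5 = -77/40.

a_(n+2) = (-3 n(n-1) - 4 n - 3) / ((n+1)(n+2)) * a_n; check: a_0 = 3, a_1 = -1, a_2 = -9/2, a_3 = 7/6, a_4 = 51/8, a_5 = -77/40


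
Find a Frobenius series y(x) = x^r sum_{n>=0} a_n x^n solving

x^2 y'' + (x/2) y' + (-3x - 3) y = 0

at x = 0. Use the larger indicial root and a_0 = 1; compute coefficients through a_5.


Write in Frobenius form y'' + (p(x)/x) y' + (q(x)/x^2) y = 0:
  p(x) = 1/2,  q(x) = -3x - 3.
Indicial equation: r(r-1) + (1/2) r + (-3) = 0 -> roots r_1 = 2, r_2 = -3/2.
Take r = r_1 = 2. Let y(x) = x^r sum_{n>=0} a_n x^n with a_0 = 1.
Substitute y = x^r sum a_n x^n and match x^{r+n}. The recurrence is
  D(n) a_n - 3 a_{n-1} = 0,  where D(n) = (r+n)(r+n-1) + (1/2)(r+n) + (-3).
  a_n = 3 / D(n) * a_{n-1}.
Since the indicial polynomial factors as (r - r_1)(r - r_2), D(n) = (r_1 + n - r_1)(r_1 + n - r_2) = n(n + 7/2).
Evaluating step by step (a_0 = 1):
  n = 1: D(1) = 1(1 + 7/2) = 9/2; numerator = 3(1) = 3; a_1 = (3)/(9/2) = 2/3
  n = 2: D(2) = 2(2 + 7/2) = 11; numerator = 3(2/3) = 2; a_2 = (2)/(11) = 2/11
  n = 3: D(3) = 3(3 + 7/2) = 39/2; numerator = 3(2/11) = 6/11; a_3 = (6/11)/(39/2) = 4/143
  n = 4: D(4) = 4(4 + 7/2) = 30; numerator = 3(4/143) = 12/143; a_4 = (12/143)/(30) = 2/715
  n = 5: D(5) = 5(5 + 7/2) = 85/2; numerator = 3(2/715) = 6/715; a_5 = (6/715)/(85/2) = 12/60775

r = 2; a_0 = 1; a_1 = 2/3; a_2 = 2/11; a_3 = 4/143; a_4 = 2/715; a_5 = 12/60775


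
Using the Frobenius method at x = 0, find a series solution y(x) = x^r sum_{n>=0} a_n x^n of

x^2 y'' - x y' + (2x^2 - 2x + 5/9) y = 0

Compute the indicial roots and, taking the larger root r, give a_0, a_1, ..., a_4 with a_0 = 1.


Write in Frobenius form y'' + (p(x)/x) y' + (q(x)/x^2) y = 0:
  p(x) = -1,  q(x) = 2x^2 - 2x + 5/9.
Indicial equation: r(r-1) + (-1) r + (5/9) = 0 -> roots r_1 = 5/3, r_2 = 1/3.
Take r = r_1 = 5/3. Let y(x) = x^r sum_{n>=0} a_n x^n with a_0 = 1.
Substitute y = x^r sum a_n x^n and match x^{r+n}. The recurrence is
  D(n) a_n - 2 a_{n-1} + 2 a_{n-2} = 0,  where D(n) = (r+n)(r+n-1) + (-1)(r+n) + (5/9).
  a_n = [2 a_{n-1} - 2 a_{n-2}] / D(n).
Since the indicial polynomial factors as (r - r_1)(r - r_2), D(n) = (r_1 + n - r_1)(r_1 + n - r_2) = n(n + 4/3).
Evaluating step by step (a_0 = 1):
  n = 1: D(1) = 1(1 + 4/3) = 7/3; numerator = 2(1) = 2; a_1 = (2)/(7/3) = 6/7
  n = 2: D(2) = 2(2 + 4/3) = 20/3; numerator = 2(6/7) - 2(1) = -2/7; a_2 = (-2/7)/(20/3) = -3/70
  n = 3: D(3) = 3(3 + 4/3) = 13; numerator = 2(-3/70) - 2(6/7) = -9/5; a_3 = (-9/5)/(13) = -9/65
  n = 4: D(4) = 4(4 + 4/3) = 64/3; numerator = 2(-9/65) - 2(-3/70) = -87/455; a_4 = (-87/455)/(64/3) = -261/29120

r = 5/3; a_0 = 1; a_1 = 6/7; a_2 = -3/70; a_3 = -9/65; a_4 = -261/29120


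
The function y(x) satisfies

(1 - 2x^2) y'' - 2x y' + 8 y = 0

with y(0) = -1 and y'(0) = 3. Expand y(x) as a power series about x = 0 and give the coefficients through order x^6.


Ansatz: y(x) = sum_{n>=0} a_n x^n, so y'(x) = sum_{n>=1} n a_n x^(n-1) and y''(x) = sum_{n>=2} n(n-1) a_n x^(n-2).
Substitute into P(x) y'' + Q(x) y' + R(x) y = 0 with P(x) = 1 - 2x^2, Q(x) = -2x, R(x) = 8, and match powers of x.
Initial conditions: a_0 = -1, a_1 = 3.
Setting the coefficient of each power of x to zero and solving order by order (substituting the coefficients already found):
  x^0: 2 a_2 + 8 a_0 = 0  ->  2 a_2 = -8 a_0 = 8  ->  a_2 = 4
  x^1: 6 a_3 + 6 a_1 = 0  ->  6 a_3 = -6 a_1 = -18  ->  a_3 = -3
  x^2: 12 a_4 = 0  ->  a_4 = 0
  x^3: 20 a_5 - 10 a_3 = 0  ->  20 a_5 = 10 a_3 = -30  ->  a_5 = -3/2
  x^4: 30 a_6 - 24 a_4 = 0  ->  30 a_6 = 24 a_4 = 0  ->  a_6 = 0
Truncated series: y(x) = -1 + 3 x + 4 x^2 - 3 x^3 - (3/2) x^5 + O(x^7).

a_0 = -1; a_1 = 3; a_2 = 4; a_3 = -3; a_4 = 0; a_5 = -3/2; a_6 = 0


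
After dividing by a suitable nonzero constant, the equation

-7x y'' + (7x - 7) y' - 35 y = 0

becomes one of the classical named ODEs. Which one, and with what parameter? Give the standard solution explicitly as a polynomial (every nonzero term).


All three coefficients share the factor -7; dividing through by -7 gives  x y'' + (1 - x) y' + 5 y = 0.
This matches the Laguerre equation x y'' + (1 - x) y' + n y = 0 with n = 5; the polynomial solution is L_5(x).
With y = sum_k a_k x^k, matching x^k gives (k+1)k a_{k+1} + (k+1) a_{k+1} - k a_k + n a_k = 0, i.e. (k+1)^2 a_{k+1} = (k - n) a_k = (k - 5) a_k. The right side vanishes at k = 5, so the series terminates at degree 5.
Standard normalization L_n(0) = 1 gives a_0 = 1. Work upward with a_{k+1} = (k - 5) a_k / (k+1)^2:
  a_1 = (0 - 5)(1) / 1^2 = -5/1 = -5
  a_2 = (1 - 5)(-5) / 2^2 = 20/4 = 5
  a_3 = (2 - 5)(5) / 3^2 = -15/9 = -5/3
  a_4 = (3 - 5)(-5/3) / 4^2 = (10/3)/16 = 5/24
  a_5 = (4 - 5)(5/24) / 5^2 = (-5/24)/25 = -1/120
Hence L_5(x) = -x^5/120 + 5 x^4/24 - 5 x^3/3 + 5 x^2 - 5 x + 1.

L_5(x); series = -x^5/120 + 5 x^4/24 - 5 x^3/3 + 5 x^2 - 5 x + 1


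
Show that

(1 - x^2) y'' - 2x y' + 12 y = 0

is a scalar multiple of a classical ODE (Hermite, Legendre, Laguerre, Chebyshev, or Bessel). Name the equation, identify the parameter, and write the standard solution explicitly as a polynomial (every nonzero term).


The equation is already in a standard form:  (1 - x^2) y'' - 2x y' + 12 y = 0.
This matches the Legendre equation (1 - x^2) y'' - 2x y' + n(n+1) y = 0 (note the -2x y' term) with n(n+1) = 12, so n = 3; the polynomial solution is P_3(x).
With y = sum_k a_k x^k, matching x^k gives (k+2)(k+1) a_{k+2} = [k(k+1) - n(n+1)] a_k = (k - 3)(k + 4) a_k. The right side vanishes at k = 3, so the series with the parity of 3 terminates at degree 3.
Standard normalization (P_n(1) = 1): leading coefficient (2n)!/(2^n (n!)^2) = 720/(8*36) = 5/2, so a_3 = 5/2. Work downward with a_k = (k+1)(k+2) a_{k+2} / ((k - 3)(k + 4)):
  a_1 = (2)(3)(5/2) / ((1 - 3)(1 + 4)) = 15/(-10) = -3/2
Hence P_3(x) = 5 x^3/2 - 3 x/2.

P_3(x); series = 5 x^3/2 - 3 x/2


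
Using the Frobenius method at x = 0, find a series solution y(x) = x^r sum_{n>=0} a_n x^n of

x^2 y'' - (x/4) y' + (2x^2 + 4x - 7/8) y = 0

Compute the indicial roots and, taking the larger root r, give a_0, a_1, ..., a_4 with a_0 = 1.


Write in Frobenius form y'' + (p(x)/x) y' + (q(x)/x^2) y = 0:
  p(x) = -1/4,  q(x) = 2x^2 + 4x - 7/8.
Indicial equation: r(r-1) + (-1/4) r + (-7/8) = 0 -> roots r_1 = 7/4, r_2 = -1/2.
Take r = r_1 = 7/4. Let y(x) = x^r sum_{n>=0} a_n x^n with a_0 = 1.
Substitute y = x^r sum a_n x^n and match x^{r+n}. The recurrence is
  D(n) a_n + 4 a_{n-1} + 2 a_{n-2} = 0,  where D(n) = (r+n)(r+n-1) + (-1/4)(r+n) + (-7/8).
  a_n = [-4 a_{n-1} - 2 a_{n-2}] / D(n).
Since the indicial polynomial factors as (r - r_1)(r - r_2), D(n) = (r_1 + n - r_1)(r_1 + n - r_2) = n(n + 9/4).
Evaluating step by step (a_0 = 1):
  n = 1: D(1) = 1(1 + 9/4) = 13/4; numerator = -4(1) = -4; a_1 = (-4)/(13/4) = -16/13
  n = 2: D(2) = 2(2 + 9/4) = 17/2; numerator = -4(-16/13) - 2(1) = 38/13; a_2 = (38/13)/(17/2) = 76/221
  n = 3: D(3) = 3(3 + 9/4) = 63/4; numerator = -4(76/221) - 2(-16/13) = 240/221; a_3 = (240/221)/(63/4) = 320/4641
  n = 4: D(4) = 4(4 + 9/4) = 25; numerator = -4(320/4641) - 2(76/221) = -344/357; a_4 = (-344/357)/(25) = -344/8925

r = 7/4; a_0 = 1; a_1 = -16/13; a_2 = 76/221; a_3 = 320/4641; a_4 = -344/8925


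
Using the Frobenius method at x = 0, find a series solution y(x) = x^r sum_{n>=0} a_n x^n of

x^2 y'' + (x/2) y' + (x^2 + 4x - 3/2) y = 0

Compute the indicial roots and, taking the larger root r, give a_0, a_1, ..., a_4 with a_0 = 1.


Write in Frobenius form y'' + (p(x)/x) y' + (q(x)/x^2) y = 0:
  p(x) = 1/2,  q(x) = x^2 + 4x - 3/2.
Indicial equation: r(r-1) + (1/2) r + (-3/2) = 0 -> roots r_1 = 3/2, r_2 = -1.
Take r = r_1 = 3/2. Let y(x) = x^r sum_{n>=0} a_n x^n with a_0 = 1.
Substitute y = x^r sum a_n x^n and match x^{r+n}. The recurrence is
  D(n) a_n + 4 a_{n-1} + 1 a_{n-2} = 0,  where D(n) = (r+n)(r+n-1) + (1/2)(r+n) + (-3/2).
  a_n = [-4 a_{n-1} - 1 a_{n-2}] / D(n).
Since the indicial polynomial factors as (r - r_1)(r - r_2), D(n) = (r_1 + n - r_1)(r_1 + n - r_2) = n(n + 5/2).
Evaluating step by step (a_0 = 1):
  n = 1: D(1) = 1(1 + 5/2) = 7/2; numerator = -4(1) = -4; a_1 = (-4)/(7/2) = -8/7
  n = 2: D(2) = 2(2 + 5/2) = 9; numerator = -4(-8/7) - 1(1) = 25/7; a_2 = (25/7)/(9) = 25/63
  n = 3: D(3) = 3(3 + 5/2) = 33/2; numerator = -4(25/63) - 1(-8/7) = -4/9; a_3 = (-4/9)/(33/2) = -8/297
  n = 4: D(4) = 4(4 + 5/2) = 26; numerator = -4(-8/297) - 1(25/63) = -601/2079; a_4 = (-601/2079)/(26) = -601/54054

r = 3/2; a_0 = 1; a_1 = -8/7; a_2 = 25/63; a_3 = -8/297; a_4 = -601/54054


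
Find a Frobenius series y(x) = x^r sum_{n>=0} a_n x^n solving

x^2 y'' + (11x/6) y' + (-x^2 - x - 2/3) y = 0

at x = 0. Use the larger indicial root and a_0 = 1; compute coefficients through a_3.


Write in Frobenius form y'' + (p(x)/x) y' + (q(x)/x^2) y = 0:
  p(x) = 11/6,  q(x) = -x^2 - x - 2/3.
Indicial equation: r(r-1) + (11/6) r + (-2/3) = 0 -> roots r_1 = 1/2, r_2 = -4/3.
Take r = r_1 = 1/2. Let y(x) = x^r sum_{n>=0} a_n x^n with a_0 = 1.
Substitute y = x^r sum a_n x^n and match x^{r+n}. The recurrence is
  D(n) a_n - 1 a_{n-1} - 1 a_{n-2} = 0,  where D(n) = (r+n)(r+n-1) + (11/6)(r+n) + (-2/3).
  a_n = [1 a_{n-1} + 1 a_{n-2}] / D(n).
Since the indicial polynomial factors as (r - r_1)(r - r_2), D(n) = (r_1 + n - r_1)(r_1 + n - r_2) = n(n + 11/6).
Evaluating step by step (a_0 = 1):
  n = 1: D(1) = 1(1 + 11/6) = 17/6; numerator = 1(1) = 1; a_1 = (1)/(17/6) = 6/17
  n = 2: D(2) = 2(2 + 11/6) = 23/3; numerator = 1(6/17) + 1(1) = 23/17; a_2 = (23/17)/(23/3) = 3/17
  n = 3: D(3) = 3(3 + 11/6) = 29/2; numerator = 1(3/17) + 1(6/17) = 9/17; a_3 = (9/17)/(29/2) = 18/493

r = 1/2; a_0 = 1; a_1 = 6/17; a_2 = 3/17; a_3 = 18/493
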